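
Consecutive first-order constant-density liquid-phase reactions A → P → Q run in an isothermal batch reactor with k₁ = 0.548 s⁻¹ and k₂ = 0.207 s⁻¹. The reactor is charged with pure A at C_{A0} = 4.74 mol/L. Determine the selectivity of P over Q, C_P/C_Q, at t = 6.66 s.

0.594

For first-order series with pure A initially, C_P(t) = k₁C_{A0}/(k₂−k₁)·(e^(−k₁t) − e^(−k₂t)).
e^(−k₁t) = e^(−0.548×6.66) = e^(−3.650) = 0.02600; e^(−k₂t) = e^(−1.379) = 0.2519.
C_P = 0.548×4.74/(0.207−0.548) × (0.02600−0.2519) = (-7.617)×(-0.2259) = 1.721 mol/L.
C_A = C_{A0}e^(−k₁t) = 0.1232 mol/L, so C_Q = C_{A0}−C_A−C_P = 2.896 mol/L; C_P/C_Q = 0.594.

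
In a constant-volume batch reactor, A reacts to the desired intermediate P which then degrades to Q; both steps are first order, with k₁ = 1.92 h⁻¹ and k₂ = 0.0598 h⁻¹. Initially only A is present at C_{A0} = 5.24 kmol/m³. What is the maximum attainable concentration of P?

For a first-order series the maximum intermediate yield is C_{P,max}/C_{A0} = (k₁/k₂)^[k₂/(k₂−k₁)].
= (1.92/0.0598)^(0.0598/(0.0598−1.92)) = (32.11)^(-0.03215) = 0.8945.
C_{P,max} = 0.8945×5.24 = 4.69 kmol/m³.

4.69 kmol/m³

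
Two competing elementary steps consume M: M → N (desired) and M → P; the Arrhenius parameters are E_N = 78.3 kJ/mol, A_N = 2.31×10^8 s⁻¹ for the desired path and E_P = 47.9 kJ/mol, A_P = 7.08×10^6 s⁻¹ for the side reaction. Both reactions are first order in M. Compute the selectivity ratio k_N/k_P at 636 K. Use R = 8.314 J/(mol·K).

k_N/k_P = (A_N/A_P)·exp[−(E_N−E_P)/(RT)] = (A_N/A_P)·exp[(E_P−E_N)/(RT)].
(E_P−E_N)/(RT) = (47.9−78.3)×10³/(8.314×636) = -30400/5288 = -5.749.
k_N/k_P = (2.31×10^8/7.08×10^6)·exp(-5.749) = 32.63 × 0.003185 = 0.104.
Since E_N > E_P, raising the temperature improves selectivity toward N.

0.104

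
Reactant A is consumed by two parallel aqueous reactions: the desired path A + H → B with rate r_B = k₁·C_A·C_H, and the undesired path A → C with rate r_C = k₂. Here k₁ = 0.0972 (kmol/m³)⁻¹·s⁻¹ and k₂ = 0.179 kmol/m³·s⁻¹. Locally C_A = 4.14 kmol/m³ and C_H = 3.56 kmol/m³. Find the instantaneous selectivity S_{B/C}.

S_{B/C} = r_B/r_C = (k₁·C_A·C_H)/(k₂) = (k₁/k₂)·C_A·C_H.
= (0.0972×4.140×3.560) / (0.179) = 1.433/0.1790 = 8.00.

8.00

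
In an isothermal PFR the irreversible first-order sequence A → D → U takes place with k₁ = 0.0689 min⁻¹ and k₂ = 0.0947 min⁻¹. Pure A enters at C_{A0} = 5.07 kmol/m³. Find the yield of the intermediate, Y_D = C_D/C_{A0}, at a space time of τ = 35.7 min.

Solving the coupled first-order balances gives C_D(τ) = [k₁/(k₂−k₁)]·C_{A0}·(e^(−k₁τ) − e^(−k₂τ)).
e^(−k₁τ) = e^(−0.0689×35.7) = e^(−2.460) = 0.08546; e^(−k₂τ) = e^(−3.381) = 0.03402.
C_D = 0.0689×5.07/(0.0947−0.0689) × (0.08546−0.03402) = 13.54×0.05144 = 0.6964 kmol/m³.
Y_D = C_D/C_{A0} = 0.6964/5.07 = 0.137.

0.137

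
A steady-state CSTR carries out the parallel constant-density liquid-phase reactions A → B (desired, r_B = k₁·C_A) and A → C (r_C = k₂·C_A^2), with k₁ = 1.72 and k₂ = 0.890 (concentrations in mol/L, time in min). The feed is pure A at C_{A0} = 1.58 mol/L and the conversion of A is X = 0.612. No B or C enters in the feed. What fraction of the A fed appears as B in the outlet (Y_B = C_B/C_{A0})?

0.465

Exit C_A = C_{A0}(1−X) = 1.58×0.388 = 0.6130 mol/L.
A CSTR operates uniformly at the exit composition, giving r_B = 1.054 and r_C = 0.3345 (each k·C_A^n at C_A = 0.6130).
Fraction of consumed A going to B: r_B/(r_B+r_C) = 0.7592.
C_B = 0.7592·C_{A0}·X = 0.7592×1.58×0.612 = 0.734 mol/L; Y_B = C_B/C_{A0} = 0.465.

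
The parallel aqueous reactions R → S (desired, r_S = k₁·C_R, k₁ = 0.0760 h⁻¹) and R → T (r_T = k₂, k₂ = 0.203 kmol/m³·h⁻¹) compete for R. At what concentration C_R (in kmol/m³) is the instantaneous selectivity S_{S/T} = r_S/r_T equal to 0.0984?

0.263 kmol/m³

S_{S/T} = (k₁/k₂)·C_R ⇒ C_R = S·k₂/k₁.
= 0.0984×0.203/0.0760 = 0.263 kmol/m³.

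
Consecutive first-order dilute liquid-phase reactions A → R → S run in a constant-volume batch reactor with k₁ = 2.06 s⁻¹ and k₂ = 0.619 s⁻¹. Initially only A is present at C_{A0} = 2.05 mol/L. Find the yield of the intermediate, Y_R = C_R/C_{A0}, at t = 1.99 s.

0.393

For first-order series with pure A initially, C_R(t) = k₁C_{A0}/(k₂−k₁)·(e^(−k₁t) − e^(−k₂t)).
e^(−k₁t) = e^(−2.06×1.99) = e^(−4.099) = 0.01658; e^(−k₂t) = e^(−1.232) = 0.2918.
C_R = 2.06×2.05/(0.619−2.06) × (0.01658−0.2918) = (-2.931)×(-0.2752) = 0.8064 mol/L.
Y_R = C_R/C_{A0} = 0.8064/2.05 = 0.393.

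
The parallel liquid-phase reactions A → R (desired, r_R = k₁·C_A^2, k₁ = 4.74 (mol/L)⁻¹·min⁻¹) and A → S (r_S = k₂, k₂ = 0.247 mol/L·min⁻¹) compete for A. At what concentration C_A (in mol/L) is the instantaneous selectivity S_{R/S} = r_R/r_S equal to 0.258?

0.116 mol/L

S_{R/S} = (k₁/k₂)·C_A^2 ⇒ C_A = (S·k₂/k₁)^(0.5).
= (0.258×0.247/4.74)^(0.5) = (0.01344)^(0.5) = 0.116 mol/L.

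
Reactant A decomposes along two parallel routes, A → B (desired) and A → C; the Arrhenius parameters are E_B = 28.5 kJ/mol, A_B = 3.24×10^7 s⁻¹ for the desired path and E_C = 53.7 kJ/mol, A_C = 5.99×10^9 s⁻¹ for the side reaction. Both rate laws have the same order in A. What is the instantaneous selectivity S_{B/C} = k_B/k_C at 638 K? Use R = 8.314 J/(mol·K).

0.626

With equal orders, S_{B/C} = k_B/k_C = (A_B/A_C)·exp[(E_C−E_B)/(RT)].
(E_C−E_B)/(RT) = (53.7−28.5)×10³/(8.314×638) = 25200/5304 = 4.751.
k_B/k_C = (3.24×10^7/5.99×10^9)·exp(4.751) = 0.005409 × 115.7 = 0.626.
Since E_B < E_C, lowering the temperature improves selectivity toward B.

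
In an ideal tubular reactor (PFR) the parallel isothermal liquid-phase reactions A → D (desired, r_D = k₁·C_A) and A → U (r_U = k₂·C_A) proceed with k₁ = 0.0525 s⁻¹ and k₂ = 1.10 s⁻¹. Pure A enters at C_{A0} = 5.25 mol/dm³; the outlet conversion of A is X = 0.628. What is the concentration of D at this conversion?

C_A = C_{A0}(1−X) = 1.953 mol/dm³.
Both paths are first order in A, so the instantaneous fraction to D is constant: dC_D/d(−C_A) = k₁/(k₁+k₂) = 0.04555.
C_D = 0.04555·(C_{A0}−C_A) = 0.04555×3.297 = 0.150 mol/dm³.

0.150 mol/dm³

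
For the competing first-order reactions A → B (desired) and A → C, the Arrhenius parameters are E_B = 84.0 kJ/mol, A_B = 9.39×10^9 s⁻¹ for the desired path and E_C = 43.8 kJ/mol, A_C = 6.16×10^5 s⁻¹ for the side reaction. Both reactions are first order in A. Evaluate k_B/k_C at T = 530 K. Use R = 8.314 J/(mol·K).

1.66

Since both paths have the same order in A, the concentration cancels and S_{B/C} = k_B/k_C = (A_B/A_C)·exp[(E_C−E_B)/(RT)].
(E_C−E_B)/(RT) = (43.8−84.0)×10³/(8.314×530) = -40200/4406 = -9.123.
k_B/k_C = (9.39×10^9/6.16×10^5)·exp(-9.123) = 15244 × 1.091×10^-4 = 1.66.
Since E_B > E_C, raising the temperature improves selectivity toward B.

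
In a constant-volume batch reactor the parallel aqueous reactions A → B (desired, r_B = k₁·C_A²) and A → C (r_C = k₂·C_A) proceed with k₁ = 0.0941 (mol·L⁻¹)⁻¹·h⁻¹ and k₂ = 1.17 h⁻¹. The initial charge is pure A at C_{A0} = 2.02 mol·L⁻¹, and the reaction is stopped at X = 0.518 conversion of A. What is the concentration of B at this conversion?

0.112 mol·L⁻¹

C_A = C_{A0}(1−X) = 0.9736 mol·L⁻¹.
Along a PFR/batch, dC_C/dC_A = −r_C/(r_B+r_C) = −k₂/(k₂+k₁·C_A).
Integrating from C_{A0} to C_A: C_C = (1.17/0.0941)·ln[(1.17+0.0941·2.02)/(1.17+0.0941·0.974)] = 12.43·ln(1.360/1.262) = 0.9344 mol·L⁻¹.
Then C_B = (C_{A0}−C_A) − C_C = 1.046 − 0.9344 = 0.1120 mol·L⁻¹.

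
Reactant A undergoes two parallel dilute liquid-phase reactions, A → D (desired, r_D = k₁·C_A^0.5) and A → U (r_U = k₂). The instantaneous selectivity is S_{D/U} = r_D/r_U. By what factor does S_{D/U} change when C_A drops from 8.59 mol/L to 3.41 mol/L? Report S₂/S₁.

S_{D/U} = (k₁/k₂)·C_A^0.5, so S₂/S₁ = (C_{A,2}/C_{A,1})^0.5.
= (3.41/8.59)^0.5 = (0.3970)^0.5 = 0.630.

0.630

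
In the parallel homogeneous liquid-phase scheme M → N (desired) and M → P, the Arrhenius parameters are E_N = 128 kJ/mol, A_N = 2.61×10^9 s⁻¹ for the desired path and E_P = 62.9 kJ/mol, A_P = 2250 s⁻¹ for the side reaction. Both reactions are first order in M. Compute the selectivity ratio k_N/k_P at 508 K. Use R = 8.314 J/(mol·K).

k_N/k_P = (A_N/A_P)·exp[−(E_N−E_P)/(RT)] = (A_N/A_P)·exp[(E_P−E_N)/(RT)].
(E_P−E_N)/(RT) = (62.9−128)×10³/(8.314×508) = -65100/4224 = -15.41.
k_N/k_P = (2.61×10^9/2250)·exp(-15.41) = 1.160×10^6 × 2.023×10^-7 = 0.235.

0.235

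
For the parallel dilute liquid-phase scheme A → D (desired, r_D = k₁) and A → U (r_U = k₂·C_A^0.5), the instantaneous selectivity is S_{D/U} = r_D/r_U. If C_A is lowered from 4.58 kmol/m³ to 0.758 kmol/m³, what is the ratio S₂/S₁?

S_{D/U} = (k₁/k₂)·C_A^-0.5, so S₂/S₁ = (C_{A,2}/C_{A,1})^-0.5.
= (0.758/4.58)^(-0.5) = (0.1655)^(-0.5) = 2.46.
Selectivity toward D rises as C_A falls — low-concentration operation is favoured.

2.46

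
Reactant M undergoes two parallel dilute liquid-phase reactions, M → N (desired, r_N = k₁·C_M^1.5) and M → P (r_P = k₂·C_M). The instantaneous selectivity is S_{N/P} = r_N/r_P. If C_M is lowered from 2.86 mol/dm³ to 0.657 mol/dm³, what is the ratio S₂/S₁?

0.479

S_{N/P} = (k₁/k₂)·C_M^0.5, so S₂/S₁ = (C_{M,2}/C_{M,1})^0.5.
= (0.657/2.86)^0.5 = (0.2297)^0.5 = 0.479.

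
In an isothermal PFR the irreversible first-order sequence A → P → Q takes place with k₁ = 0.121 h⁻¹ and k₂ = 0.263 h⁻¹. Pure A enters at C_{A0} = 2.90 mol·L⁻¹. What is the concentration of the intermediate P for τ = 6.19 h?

0.683 mol·L⁻¹

Solving the coupled first-order balances gives C_P(τ) = [k₁/(k₂−k₁)]·C_{A0}·(e^(−k₁τ) − e^(−k₂τ)).
e^(−k₁τ) = e^(−0.121×6.19) = e^(−0.7490) = 0.4728; e^(−k₂τ) = e^(−1.628) = 0.1963.
C_P = 0.121×2.90/(0.263−0.121) × (0.4728−0.1963) = 2.471×0.2765 = 0.6833 mol·L⁻¹.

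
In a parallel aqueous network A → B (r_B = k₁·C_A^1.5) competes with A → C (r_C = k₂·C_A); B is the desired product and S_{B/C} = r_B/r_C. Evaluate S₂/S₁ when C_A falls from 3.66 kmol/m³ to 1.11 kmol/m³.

S_{B/C} = (k₁/k₂)·C_A^0.5, so S₂/S₁ = (C_{A,2}/C_{A,1})^0.5.
= (1.11/3.66)^0.5 = (0.3033)^0.5 = 0.551.

0.551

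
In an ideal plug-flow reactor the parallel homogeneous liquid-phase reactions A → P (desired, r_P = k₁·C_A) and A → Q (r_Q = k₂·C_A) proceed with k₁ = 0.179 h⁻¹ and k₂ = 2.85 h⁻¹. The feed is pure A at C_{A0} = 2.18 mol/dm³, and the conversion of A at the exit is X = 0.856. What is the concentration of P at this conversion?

C_A = C_{A0}(1−X) = 0.3139 mol/dm³.
Both paths are first order in A, so the instantaneous fraction to P is constant: dC_P/d(−C_A) = k₁/(k₁+k₂) = 0.05910.
C_P = 0.05910·(C_{A0}−C_A) = 0.05910×1.866 = 0.110 mol/dm³.

0.110 mol/dm³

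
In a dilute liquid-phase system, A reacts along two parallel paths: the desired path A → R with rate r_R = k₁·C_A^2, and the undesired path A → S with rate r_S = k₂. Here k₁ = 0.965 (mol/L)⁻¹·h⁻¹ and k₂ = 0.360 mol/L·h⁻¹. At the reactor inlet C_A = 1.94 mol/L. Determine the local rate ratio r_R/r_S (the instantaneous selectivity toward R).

S_{R/S} = r_R/r_S = (k₁·C_A^2)/(k₂) = (k₁/k₂)·C_A^2.
= (0.965×1.940^2) / (0.360) = 3.632/0.3600 = 10.1.
Since the desired path is higher order in A, keeping C_A high (PFR or concentrated feed) favours R.

10.1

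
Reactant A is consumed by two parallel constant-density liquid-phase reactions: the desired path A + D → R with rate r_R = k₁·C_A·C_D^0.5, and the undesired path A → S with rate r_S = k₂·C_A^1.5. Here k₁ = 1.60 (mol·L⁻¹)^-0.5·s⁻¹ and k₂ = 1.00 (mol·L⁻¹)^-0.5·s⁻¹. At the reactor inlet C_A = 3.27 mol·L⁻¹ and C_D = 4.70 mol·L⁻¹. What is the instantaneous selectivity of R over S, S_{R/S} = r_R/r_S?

S_{R/S} = r_R/r_S = (k₁·C_A·C_D^0.5)/(k₂·C_A^1.5) = (k₁/k₂)·C_A^-0.5·C_D^0.5.
= (1.60×3.270×4.700^0.5) / (1.00×3.270^1.5) = 11.34/5.913 = 1.92.
The undesired path is higher order in A, so low C_A (CSTR or dilute feed) favours R.

1.92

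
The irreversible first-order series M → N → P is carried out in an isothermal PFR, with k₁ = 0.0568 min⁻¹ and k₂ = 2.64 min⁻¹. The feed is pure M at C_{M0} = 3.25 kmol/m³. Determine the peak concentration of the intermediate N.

0.0643 kmol/m³

Evaluating C_N at τ_opt = ln(k₂/k₁)/(k₂−k₁) gives C_{N,max}/C_{M0} = (k₁/k₂)^[k₂/(k₂−k₁)].
= (0.0568/2.64)^(2.64/(2.64−0.0568)) = (0.02152)^(1.022) = 0.01977.
C_{N,max} = 0.01977×3.25 = 0.0643 kmol/m³.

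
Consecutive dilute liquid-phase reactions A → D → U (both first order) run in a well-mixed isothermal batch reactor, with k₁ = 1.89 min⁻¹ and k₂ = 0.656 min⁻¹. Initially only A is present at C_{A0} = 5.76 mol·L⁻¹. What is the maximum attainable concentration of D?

For a first-order series the maximum intermediate yield is C_{D,max}/C_{A0} = (k₁/k₂)^[k₂/(k₂−k₁)].
= (1.89/0.656)^(0.656/(0.656−1.89)) = (2.881)^(-0.5316) = 0.5698.
C_{D,max} = 0.5698×5.76 = 3.28 mol·L⁻¹.

3.28 mol·L⁻¹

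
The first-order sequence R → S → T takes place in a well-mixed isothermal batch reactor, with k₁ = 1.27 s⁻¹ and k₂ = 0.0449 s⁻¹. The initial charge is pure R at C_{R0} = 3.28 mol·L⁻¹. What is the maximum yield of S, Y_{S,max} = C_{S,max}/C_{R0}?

At the optimum, C_{S,max}/C_{R0} = (k₁/k₂)^[k₂/(k₂−k₁)].
= (1.27/0.0449)^(0.0449/(0.0449−1.27)) = (28.29)^(-0.03665) = 0.8847.

0.885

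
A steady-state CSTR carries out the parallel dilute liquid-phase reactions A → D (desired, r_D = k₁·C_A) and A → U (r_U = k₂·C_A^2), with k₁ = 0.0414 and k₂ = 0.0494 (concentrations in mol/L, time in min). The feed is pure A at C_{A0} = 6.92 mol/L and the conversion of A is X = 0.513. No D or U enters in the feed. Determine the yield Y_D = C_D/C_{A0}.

0.102

Exit C_A = C_{A0}(1−X) = 6.92×0.487 = 3.370 mol/L.
A CSTR operates uniformly at the exit composition, giving r_D = 0.1395 and r_U = 0.5610 (each k·C_A^n at C_A = 3.370).
Fraction of consumed A going to D: r_D/(r_D+r_U) = 0.1992.
C_D = 0.1992·C_{A0}·X = 0.1992×6.92×0.513 = 0.707 mol/L; Y_D = C_D/C_{A0} = 0.102.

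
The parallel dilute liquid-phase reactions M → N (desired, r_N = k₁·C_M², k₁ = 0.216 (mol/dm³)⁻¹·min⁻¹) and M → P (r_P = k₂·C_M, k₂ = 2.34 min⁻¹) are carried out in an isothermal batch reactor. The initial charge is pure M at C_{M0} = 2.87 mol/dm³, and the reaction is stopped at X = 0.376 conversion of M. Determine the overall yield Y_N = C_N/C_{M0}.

C_M = C_{M0}(1−X) = 1.791 mol/dm³.
Along a PFR/batch, dC_P/dC_M = −r_P/(r_N+r_P) = −k₂/(k₂+k₁·C_M).
Integrating from C_{M0} to C_M: C_P = (2.34/0.216)·ln[(2.34+0.216·2.87)/(2.34+0.216·1.79)] = 10.83·ln(2.960/2.727) = 0.8886 mol/dm³.
Then C_N = (C_{M0}−C_M) − C_P = 1.079 − 0.8886 = 0.1905 mol/dm³.
Y_N = C_N/C_{M0} = 0.1905/2.87 = 0.0664.

0.0664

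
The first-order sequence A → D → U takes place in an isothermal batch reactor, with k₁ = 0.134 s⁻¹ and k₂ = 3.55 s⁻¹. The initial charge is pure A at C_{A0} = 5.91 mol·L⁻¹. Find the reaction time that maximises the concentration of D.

0.959 s

For first-order series the maximum of C_D occurs at t_opt = ln(k₂/k₁)/(k₂−k₁).
= ln(3.55/0.134)/(3.55−0.134) = ln(26.49)/3.416 = 3.277/3.416 = 0.959 s.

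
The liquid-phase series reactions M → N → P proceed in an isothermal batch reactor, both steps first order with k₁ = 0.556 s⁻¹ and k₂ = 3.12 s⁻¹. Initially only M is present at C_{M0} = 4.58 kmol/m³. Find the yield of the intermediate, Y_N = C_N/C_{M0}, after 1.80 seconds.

0.0789

Solving the coupled first-order balances gives C_N(t) = [k₁/(k₂−k₁)]·C_{M0}·(e^(−k₁t) − e^(−k₂t)).
e^(−k₁t) = e^(−0.556×1.80) = e^(−1.001) = 0.3676; e^(−k₂t) = e^(−5.616) = 0.003639.
C_N = 0.556×4.58/(3.12−0.556) × (0.3676−0.003639) = 0.9932×0.3639 = 0.3615 kmol/m³.
Y_N = C_N/C_{M0} = 0.3615/4.58 = 0.0789.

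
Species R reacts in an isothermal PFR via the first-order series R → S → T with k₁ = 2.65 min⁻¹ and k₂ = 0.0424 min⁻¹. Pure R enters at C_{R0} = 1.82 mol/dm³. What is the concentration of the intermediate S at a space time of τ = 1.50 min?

1.70 mol/dm³

For first-order series with pure R initially, C_S(τ) = k₁C_{R0}/(k₂−k₁)·(e^(−k₁τ) − e^(−k₂τ)).
e^(−k₁τ) = e^(−2.65×1.50) = e^(−3.975) = 0.01878; e^(−k₂τ) = e^(−0.06360) = 0.9384.
C_S = 2.65×1.82/(0.0424−2.65) × (0.01878−0.9384) = (-1.850)×(-0.9196) = 1.701 mol/dm³.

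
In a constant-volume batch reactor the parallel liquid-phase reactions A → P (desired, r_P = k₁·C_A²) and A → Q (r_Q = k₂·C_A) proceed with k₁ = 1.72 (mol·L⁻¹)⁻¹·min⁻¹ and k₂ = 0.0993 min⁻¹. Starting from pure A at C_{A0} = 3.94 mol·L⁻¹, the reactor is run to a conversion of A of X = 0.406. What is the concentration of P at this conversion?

1.57 mol·L⁻¹

C_A = C_{A0}(1−X) = 2.340 mol·L⁻¹.
Along a PFR/batch, dC_Q/dC_A = −r_Q/(r_P+r_Q) = −k₂/(k₂+k₁·C_A).
Integrating from C_{A0} to C_A: C_Q = (0.0993/1.72)·ln[(0.0993+1.72·3.94)/(0.0993+1.72·2.34)] = 0.05773·ln(6.876/4.125) = 0.02950 mol·L⁻¹.
Then C_P = (C_{A0}−C_A) − C_Q = 1.600 − 0.02950 = 1.570 mol·L⁻¹.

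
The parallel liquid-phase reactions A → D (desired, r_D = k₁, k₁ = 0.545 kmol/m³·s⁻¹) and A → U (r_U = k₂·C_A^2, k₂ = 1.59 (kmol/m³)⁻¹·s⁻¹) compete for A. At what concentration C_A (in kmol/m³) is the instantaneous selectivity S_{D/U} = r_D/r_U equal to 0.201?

S_{D/U} = (k₁/k₂)·C_A^-2 ⇒ C_A = (S·k₂/k₁)^(-0.5).
= (0.201×1.59/0.545)^(-0.5) = (0.5864)^(-0.5) = 1.31 kmol/m³.

1.31 kmol/m³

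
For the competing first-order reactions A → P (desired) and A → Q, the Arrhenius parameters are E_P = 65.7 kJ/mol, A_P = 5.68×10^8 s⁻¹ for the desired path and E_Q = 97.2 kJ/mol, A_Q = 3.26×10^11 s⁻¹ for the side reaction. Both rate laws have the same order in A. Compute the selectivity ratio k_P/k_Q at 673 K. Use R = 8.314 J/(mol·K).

0.485

With equal orders, S_{P/Q} = k_P/k_Q = (A_P/A_Q)·exp[(E_Q−E_P)/(RT)].
(E_Q−E_P)/(RT) = (97.2−65.7)×10³/(8.314×673) = 31500/5595 = 5.630.
k_P/k_Q = (5.68×10^8/3.26×10^11)·exp(5.630) = 0.001742 × 278.6 = 0.485.
Since E_P < E_Q, lowering the temperature improves selectivity toward P.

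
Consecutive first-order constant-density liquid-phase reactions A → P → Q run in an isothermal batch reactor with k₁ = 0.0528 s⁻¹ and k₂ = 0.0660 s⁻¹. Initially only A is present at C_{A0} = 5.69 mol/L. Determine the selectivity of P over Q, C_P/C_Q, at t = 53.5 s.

For first-order series with pure A initially, C_P(t) = k₁C_{A0}/(k₂−k₁)·(e^(−k₁t) − e^(−k₂t)).
e^(−k₁t) = e^(−0.0528×53.5) = e^(−2.825) = 0.05932; e^(−k₂t) = e^(−3.531) = 0.02928.
C_P = 0.0528×5.69/(0.0660−0.0528) × (0.05932−0.02928) = 22.76×0.03004 = 0.6838 mol/L.
C_A = C_{A0}e^(−k₁t) = 0.3375 mol/L, so C_Q = C_{A0}−C_A−C_P = 4.669 mol/L; C_P/C_Q = 0.146.

0.146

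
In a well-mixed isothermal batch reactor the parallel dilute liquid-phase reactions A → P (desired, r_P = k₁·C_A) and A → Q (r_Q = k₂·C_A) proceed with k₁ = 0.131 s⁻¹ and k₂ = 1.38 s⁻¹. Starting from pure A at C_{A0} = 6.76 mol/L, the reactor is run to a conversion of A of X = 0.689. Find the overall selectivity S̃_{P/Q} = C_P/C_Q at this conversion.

C_A = C_{A0}(1−X) = 2.102 mol/L.
Both paths are first order in A, so the instantaneous fraction to P is constant: dC_P/d(−C_A) = k₁/(k₁+k₂) = 0.08670.
C_P = 0.08670·(C_{A0}−C_A) = 0.08670×4.658 = 0.404 mol/L.
C_Q = (C_{A0}−C_A)−C_P = 4.254 mol/L; S̃_{P/Q} = 0.4038/4.254 = 0.0949.

0.0949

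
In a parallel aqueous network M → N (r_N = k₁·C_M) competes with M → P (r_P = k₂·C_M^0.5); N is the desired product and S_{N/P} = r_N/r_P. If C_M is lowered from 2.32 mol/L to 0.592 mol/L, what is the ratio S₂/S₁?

S_{N/P} = (k₁/k₂)·C_M^0.5, so S₂/S₁ = (C_{M,2}/C_{M,1})^0.5.
= (0.592/2.32)^0.5 = (0.2552)^0.5 = 0.505.

0.505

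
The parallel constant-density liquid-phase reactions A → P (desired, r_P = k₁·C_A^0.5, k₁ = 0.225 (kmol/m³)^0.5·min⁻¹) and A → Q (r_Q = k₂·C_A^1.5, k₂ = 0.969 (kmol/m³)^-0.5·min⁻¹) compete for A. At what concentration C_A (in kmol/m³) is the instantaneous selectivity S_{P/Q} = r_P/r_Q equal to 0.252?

0.921 kmol/m³

S_{P/Q} = (k₁/k₂)·C_A⁻¹ ⇒ C_A = (S·k₂/k₁)^(-1).
= (0.252×0.969/0.225)^(-1) = (1.085)^(-1) = 0.921 kmol/m³.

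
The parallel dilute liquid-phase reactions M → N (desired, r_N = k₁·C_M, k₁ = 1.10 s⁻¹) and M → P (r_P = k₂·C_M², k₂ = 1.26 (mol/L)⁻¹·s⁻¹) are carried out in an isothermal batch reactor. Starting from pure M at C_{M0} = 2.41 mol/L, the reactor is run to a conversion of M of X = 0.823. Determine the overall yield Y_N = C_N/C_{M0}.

0.336

C_M = C_{M0}(1−X) = 0.4266 mol/L.
Along a PFR/batch, dC_N/dC_M = −r_N/(r_N+r_P) = −k₁/(k₁+k₂·C_M).
Integrating from C_{M0} to C_M: C_N = (1.10/1.26)·ln[(1.10+1.26·2.41)/(1.10+1.26·0.427)] = 0.8730·ln(4.137/1.637) = 0.8090 mol/L.
Y_N = C_N/C_{M0} = 0.8090/2.41 = 0.336.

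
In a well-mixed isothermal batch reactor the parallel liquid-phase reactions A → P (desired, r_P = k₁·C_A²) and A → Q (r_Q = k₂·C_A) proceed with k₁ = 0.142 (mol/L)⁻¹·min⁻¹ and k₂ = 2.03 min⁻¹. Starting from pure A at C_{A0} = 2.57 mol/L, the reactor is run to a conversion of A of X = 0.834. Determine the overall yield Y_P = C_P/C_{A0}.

0.0780

C_A = C_{A0}(1−X) = 0.4266 mol/L.
Along a PFR/batch, dC_Q/dC_A = −r_Q/(r_P+r_Q) = −k₂/(k₂+k₁·C_A).
Integrating from C_{A0} to C_A: C_Q = (2.03/0.142)·ln[(2.03+0.142·2.57)/(2.03+0.142·0.427)] = 14.30·ln(2.395/2.091) = 1.943 mol/L.
Then C_P = (C_{A0}−C_A) − C_Q = 2.143 − 1.943 = 0.2003 mol/L.
Y_P = C_P/C_{A0} = 0.2003/2.57 = 0.0780.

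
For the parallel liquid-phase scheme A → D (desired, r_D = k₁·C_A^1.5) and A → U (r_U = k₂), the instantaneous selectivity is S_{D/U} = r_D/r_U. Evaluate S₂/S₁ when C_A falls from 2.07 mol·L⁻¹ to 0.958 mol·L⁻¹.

0.315

S_{D/U} = (k₁/k₂)·C_A^1.5, so S₂/S₁ = (C_{A,2}/C_{A,1})^1.5.
= (0.958/2.07)^1.5 = (0.4628)^1.5 = 0.315.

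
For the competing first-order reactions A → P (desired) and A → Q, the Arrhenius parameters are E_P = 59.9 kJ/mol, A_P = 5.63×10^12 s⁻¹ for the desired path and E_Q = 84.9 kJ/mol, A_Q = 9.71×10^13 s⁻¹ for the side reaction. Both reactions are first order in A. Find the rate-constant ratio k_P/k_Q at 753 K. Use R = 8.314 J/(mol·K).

3.14

With equal orders, S_{P/Q} = k_P/k_Q = (A_P/A_Q)·exp[(E_Q−E_P)/(RT)].
(E_Q−E_P)/(RT) = (84.9−59.9)×10³/(8.314×753) = 25000/6260 = 3.993.
k_P/k_Q = (5.63×10^12/9.71×10^13)·exp(3.993) = 0.05798 × 54.24 = 3.14.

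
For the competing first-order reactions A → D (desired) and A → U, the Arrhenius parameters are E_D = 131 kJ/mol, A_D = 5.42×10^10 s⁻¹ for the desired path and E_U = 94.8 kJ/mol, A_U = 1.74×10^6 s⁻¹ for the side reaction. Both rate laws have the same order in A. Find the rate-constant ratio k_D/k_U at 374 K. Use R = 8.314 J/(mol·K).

0.274

Since both paths have the same order in A, the concentration cancels and S_{D/U} = k_D/k_U = (A_D/A_U)·exp[(E_U−E_D)/(RT)].
(E_U−E_D)/(RT) = (94.8−131)×10³/(8.314×374) = -36200/3109 = -11.64.
k_D/k_U = (5.42×10^10/1.74×10^6)·exp(-11.64) = 31149 × 8.789×10^-6 = 0.274.
Since E_D > E_U, raising the temperature improves selectivity toward D.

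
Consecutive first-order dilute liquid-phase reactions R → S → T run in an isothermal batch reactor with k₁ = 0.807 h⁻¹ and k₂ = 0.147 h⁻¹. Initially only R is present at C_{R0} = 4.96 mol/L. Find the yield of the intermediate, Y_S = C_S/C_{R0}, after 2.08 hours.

The intermediate concentration in a first-order A→B→C sequence is C_S = k₁C_{R0}(e^(−k₁t) − e^(−k₂t))/(k₂−k₁).
e^(−k₁t) = e^(−0.807×2.08) = e^(−1.679) = 0.1866; e^(−k₂t) = e^(−0.3058) = 0.7366.
C_S = 0.807×4.96/(0.147−0.807) × (0.1866−0.7366) = (-6.065)×(-0.5499) = 3.335 mol/L.
Y_S = C_S/C_{R0} = 3.335/4.96 = 0.672.

0.672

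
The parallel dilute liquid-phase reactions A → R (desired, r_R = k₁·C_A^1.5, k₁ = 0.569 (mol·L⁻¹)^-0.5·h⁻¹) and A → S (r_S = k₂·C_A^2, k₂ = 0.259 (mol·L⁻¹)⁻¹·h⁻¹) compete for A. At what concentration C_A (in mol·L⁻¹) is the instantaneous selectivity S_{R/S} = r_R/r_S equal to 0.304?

52.2 mol·L⁻¹

S_{R/S} = (k₁/k₂)·C_A^-0.5 ⇒ C_A = (S·k₂/k₁)^(-2).
= (0.304×0.259/0.569)^(-2) = (0.1384)^(-2) = 52.2 mol·L⁻¹.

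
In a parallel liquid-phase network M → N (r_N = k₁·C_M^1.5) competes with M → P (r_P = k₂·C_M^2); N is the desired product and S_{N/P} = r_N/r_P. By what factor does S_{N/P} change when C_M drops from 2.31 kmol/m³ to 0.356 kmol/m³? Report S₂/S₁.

S_{N/P} = (k₁/k₂)·C_M^-0.5, so S₂/S₁ = (C_{M,2}/C_{M,1})^-0.5.
= (0.356/2.31)^(-0.5) = (0.1541)^(-0.5) = 2.55.
Selectivity toward N rises as C_M falls — low-concentration operation is favoured.

2.55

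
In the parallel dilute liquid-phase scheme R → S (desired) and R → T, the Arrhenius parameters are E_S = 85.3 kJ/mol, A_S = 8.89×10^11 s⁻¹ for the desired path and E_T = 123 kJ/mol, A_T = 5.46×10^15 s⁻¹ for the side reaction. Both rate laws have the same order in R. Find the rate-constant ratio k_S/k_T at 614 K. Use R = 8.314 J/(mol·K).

Since both paths have the same order in R, the concentration cancels and S_{S/T} = k_S/k_T = (A_S/A_T)·exp[(E_T−E_S)/(RT)].
(E_T−E_S)/(RT) = (123−85.3)×10³/(8.314×614) = 37700/5105 = 7.385.
k_S/k_T = (8.89×10^11/5.46×10^15)·exp(7.385) = 1.628×10^-4 × 1612 = 0.262.
Since E_S < E_T, lowering the temperature improves selectivity toward S.

0.262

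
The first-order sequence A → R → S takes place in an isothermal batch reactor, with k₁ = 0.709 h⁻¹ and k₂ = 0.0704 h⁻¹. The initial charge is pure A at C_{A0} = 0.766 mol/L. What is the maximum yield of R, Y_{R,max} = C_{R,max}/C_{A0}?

0.775

Evaluating C_R at t_opt = ln(k₂/k₁)/(k₂−k₁) gives C_{R,max}/C_{A0} = (k₁/k₂)^[k₂/(k₂−k₁)].
= (0.709/0.0704)^(0.0704/(0.0704−0.709)) = (10.07)^(-0.1102) = 0.7752.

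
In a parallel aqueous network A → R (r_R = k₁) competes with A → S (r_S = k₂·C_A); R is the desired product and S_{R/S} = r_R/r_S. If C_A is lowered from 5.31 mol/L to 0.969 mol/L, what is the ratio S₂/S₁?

5.48

S_{R/S} = (k₁/k₂)·C_A⁻¹, so S₂/S₁ = (C_{A,2}/C_{A,1})⁻¹.
= 5.31/0.969 = 5.48.
Selectivity toward R rises as C_A falls — low-concentration operation is favoured.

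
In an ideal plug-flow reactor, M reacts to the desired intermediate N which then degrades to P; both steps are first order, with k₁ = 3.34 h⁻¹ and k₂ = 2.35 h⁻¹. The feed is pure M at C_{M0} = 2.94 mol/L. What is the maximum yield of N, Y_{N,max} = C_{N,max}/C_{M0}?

0.434

At the optimum, C_{N,max}/C_{M0} = (k₁/k₂)^[k₂/(k₂−k₁)].
= (3.34/2.35)^(2.35/(2.35−3.34)) = (1.421)^(-2.374) = 0.4341.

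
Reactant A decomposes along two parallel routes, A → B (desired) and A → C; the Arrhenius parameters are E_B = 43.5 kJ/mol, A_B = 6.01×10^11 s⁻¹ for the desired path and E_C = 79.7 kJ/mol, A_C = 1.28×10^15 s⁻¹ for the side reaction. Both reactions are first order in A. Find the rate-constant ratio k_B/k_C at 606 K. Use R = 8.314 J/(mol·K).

0.620

With equal orders, S_{B/C} = k_B/k_C = (A_B/A_C)·exp[(E_C−E_B)/(RT)].
(E_C−E_B)/(RT) = (79.7−43.5)×10³/(8.314×606) = 36200/5038 = 7.185.
k_B/k_C = (6.01×10^11/1.28×10^15)·exp(7.185) = 4.695×10^-4 × 1319 = 0.620.
Since E_B < E_C, lowering the temperature improves selectivity toward B.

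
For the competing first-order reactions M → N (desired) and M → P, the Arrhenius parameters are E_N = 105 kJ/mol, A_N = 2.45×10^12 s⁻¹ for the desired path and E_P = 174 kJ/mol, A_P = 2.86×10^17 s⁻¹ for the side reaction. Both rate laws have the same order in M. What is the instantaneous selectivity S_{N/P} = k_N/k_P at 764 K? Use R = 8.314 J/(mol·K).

0.447

k_N/k_P = (A_N/A_P)·exp[−(E_N−E_P)/(RT)] = (A_N/A_P)·exp[(E_P−E_N)/(RT)].
(E_P−E_N)/(RT) = (174−105)×10³/(8.314×764) = 69000/6352 = 10.86.
k_N/k_P = (2.45×10^12/2.86×10^17)·exp(10.86) = 8.566×10^-6 × 52203 = 0.447.
Since E_N < E_P, lowering the temperature improves selectivity toward N.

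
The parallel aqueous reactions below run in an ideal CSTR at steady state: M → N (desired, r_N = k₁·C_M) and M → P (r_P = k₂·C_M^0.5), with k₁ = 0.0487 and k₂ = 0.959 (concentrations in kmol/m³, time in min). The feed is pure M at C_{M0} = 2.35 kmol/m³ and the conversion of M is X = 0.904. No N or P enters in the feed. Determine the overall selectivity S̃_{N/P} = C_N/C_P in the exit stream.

0.0241

Exit C_M = C_{M0}(1−X) = 2.35×0.0960 = 0.2256 kmol/m³.
In a CSTR the entire volume is at exit conditions, so r_N = 0.0487×0.2256 = 0.01099 and r_P = 0.959×0.2256^0.5 = 0.4555.
Overall selectivity = C_N/C_P = r_Nτ/(r_Pτ) = r_N/r_P = 0.0241.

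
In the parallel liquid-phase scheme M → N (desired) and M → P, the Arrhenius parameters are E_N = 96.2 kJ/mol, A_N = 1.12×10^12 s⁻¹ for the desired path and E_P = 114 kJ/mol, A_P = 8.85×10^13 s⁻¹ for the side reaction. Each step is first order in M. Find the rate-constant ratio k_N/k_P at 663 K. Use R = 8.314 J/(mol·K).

0.320

With equal orders, S_{N/P} = k_N/k_P = (A_N/A_P)·exp[(E_P−E_N)/(RT)].
(E_P−E_N)/(RT) = (114−96.2)×10³/(8.314×663) = 17800/5512 = 3.229.
k_N/k_P = (1.12×10^12/8.85×10^13)·exp(3.229) = 0.01266 × 25.26 = 0.320.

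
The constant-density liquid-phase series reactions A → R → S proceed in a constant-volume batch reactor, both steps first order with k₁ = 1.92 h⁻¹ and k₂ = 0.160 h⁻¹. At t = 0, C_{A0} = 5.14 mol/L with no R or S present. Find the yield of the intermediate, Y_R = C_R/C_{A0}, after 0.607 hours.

The intermediate concentration in a first-order A→B→C sequence is C_R = k₁C_{A0}(e^(−k₁t) − e^(−k₂t))/(k₂−k₁).
e^(−k₁t) = e^(−1.92×0.607) = e^(−1.165) = 0.3118; e^(−k₂t) = e^(−0.09712) = 0.9074.
C_R = 1.92×5.14/(0.160−1.92) × (0.3118−0.9074) = (-5.607)×(-0.5957) = 3.340 mol/L.
Y_R = C_R/C_{A0} = 3.340/5.14 = 0.650.

0.650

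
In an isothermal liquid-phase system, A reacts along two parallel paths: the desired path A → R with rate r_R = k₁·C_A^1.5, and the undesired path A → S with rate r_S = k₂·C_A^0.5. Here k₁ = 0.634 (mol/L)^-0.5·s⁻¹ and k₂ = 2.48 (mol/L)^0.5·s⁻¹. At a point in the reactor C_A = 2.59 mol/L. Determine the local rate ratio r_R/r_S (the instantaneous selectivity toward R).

0.662

S_{R/S} = r_R/r_S = (k₁·C_A^1.5)/(k₂·C_A^0.5) = (k₁/k₂)·C_A.
= (0.634×2.590^1.5) / (2.48×2.590^0.5) = 2.643/3.991 = 0.662.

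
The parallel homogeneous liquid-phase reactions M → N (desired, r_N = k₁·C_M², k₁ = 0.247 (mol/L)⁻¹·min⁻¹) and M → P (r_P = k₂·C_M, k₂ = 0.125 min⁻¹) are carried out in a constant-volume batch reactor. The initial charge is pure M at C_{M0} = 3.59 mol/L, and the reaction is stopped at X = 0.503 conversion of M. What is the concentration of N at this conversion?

C_M = C_{M0}(1−X) = 1.784 mol/L.
Along a PFR/batch, dC_P/dC_M = −r_P/(r_N+r_P) = −k₂/(k₂+k₁·C_M).
Integrating from C_{M0} to C_M: C_P = (0.125/0.247)·ln[(0.125+0.247·3.59)/(0.125+0.247·1.78)] = 0.5061·ln(1.012/0.5657) = 0.2942 mol/L.
Then C_N = (C_{M0}−C_M) − C_P = 1.806 − 0.2942 = 1.512 mol/L.

1.51 mol/L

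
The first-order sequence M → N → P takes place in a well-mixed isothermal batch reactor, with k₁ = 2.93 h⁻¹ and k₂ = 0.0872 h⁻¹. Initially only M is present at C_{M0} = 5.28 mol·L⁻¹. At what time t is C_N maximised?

1.24 h

Setting dC_N/dt = 0 gives t_opt = ln(k₂/k₁)/(k₂−k₁).
= ln(0.0872/2.93)/(0.0872−2.93) = ln(0.02976)/-2.843 = -3.515/-2.843 = 1.24 h.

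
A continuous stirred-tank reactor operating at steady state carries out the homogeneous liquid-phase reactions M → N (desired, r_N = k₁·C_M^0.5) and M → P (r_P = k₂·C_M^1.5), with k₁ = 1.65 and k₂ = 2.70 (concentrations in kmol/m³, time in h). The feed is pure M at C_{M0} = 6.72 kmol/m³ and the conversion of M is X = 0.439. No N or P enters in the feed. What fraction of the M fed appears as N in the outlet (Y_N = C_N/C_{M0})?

Exit C_M = C_{M0}(1−X) = 6.72×0.561 = 3.770 kmol/m³.
Rates in a CSTR are evaluated at the outlet concentration: r_N = 1.65×3.770^0.5 = 3.204, r_P = 2.70×3.770^1.5 = 19.76.
Fraction of consumed M going to N: r_N/(r_N+r_P) = 0.1395.
C_N = 0.1395·C_{M0}·X = 0.1395×6.72×0.439 = 0.412 kmol/m³; Y_N = C_N/C_{M0} = 0.0612.

0.0612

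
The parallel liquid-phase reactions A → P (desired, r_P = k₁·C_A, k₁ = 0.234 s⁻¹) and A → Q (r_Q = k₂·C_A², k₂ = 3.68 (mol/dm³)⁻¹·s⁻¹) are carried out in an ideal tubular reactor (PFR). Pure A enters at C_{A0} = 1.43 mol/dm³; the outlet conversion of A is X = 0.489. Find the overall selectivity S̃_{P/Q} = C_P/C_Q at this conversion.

C_A = C_{A0}(1−X) = 0.7307 mol/dm³.
Along a PFR/batch, dC_P/dC_A = −r_P/(r_P+r_Q) = −k₁/(k₁+k₂·C_A).
Integrating from C_{A0} to C_A: C_P = (0.234/3.68)·ln[(0.234+3.68·1.43)/(0.234+3.68·0.731)] = 0.06359·ln(5.496/2.923) = 0.04015 mol/dm³.
C_Q = (C_{A0}−C_A)−C_P = 0.6591 mol/dm³; S̃_{P/Q} = 0.04015/0.6591 = 0.0609.

0.0609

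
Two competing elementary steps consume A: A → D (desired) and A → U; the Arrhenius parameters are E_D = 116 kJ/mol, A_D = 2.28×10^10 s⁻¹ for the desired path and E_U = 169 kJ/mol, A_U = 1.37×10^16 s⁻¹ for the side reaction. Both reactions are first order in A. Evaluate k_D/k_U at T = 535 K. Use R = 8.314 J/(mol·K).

With equal orders, S_{D/U} = k_D/k_U = (A_D/A_U)·exp[(E_U−E_D)/(RT)].
(E_U−E_D)/(RT) = (169−116)×10³/(8.314×535) = 53000/4448 = 11.92.
k_D/k_U = (2.28×10^10/1.37×10^16)·exp(11.92) = 1.664×10^-6 × 1.496×10^5 = 0.249.

0.249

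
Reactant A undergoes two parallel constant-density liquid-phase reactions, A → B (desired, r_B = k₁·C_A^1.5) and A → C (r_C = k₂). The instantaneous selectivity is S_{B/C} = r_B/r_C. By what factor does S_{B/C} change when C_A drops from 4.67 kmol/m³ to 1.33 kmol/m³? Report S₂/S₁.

0.152

S_{B/C} = (k₁/k₂)·C_A^1.5, so S₂/S₁ = (C_{A,2}/C_{A,1})^1.5.
= (1.33/4.67)^1.5 = (0.2848)^1.5 = 0.152.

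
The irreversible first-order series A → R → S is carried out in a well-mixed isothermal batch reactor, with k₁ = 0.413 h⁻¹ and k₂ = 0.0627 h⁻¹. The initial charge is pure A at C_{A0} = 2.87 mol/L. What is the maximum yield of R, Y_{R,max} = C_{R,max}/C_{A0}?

Evaluating C_R at t_opt = ln(k₂/k₁)/(k₂−k₁) gives C_{R,max}/C_{A0} = (k₁/k₂)^[k₂/(k₂−k₁)].
= (0.413/0.0627)^(0.0627/(0.0627−0.413)) = (6.587)^(-0.1790) = 0.7136.

0.714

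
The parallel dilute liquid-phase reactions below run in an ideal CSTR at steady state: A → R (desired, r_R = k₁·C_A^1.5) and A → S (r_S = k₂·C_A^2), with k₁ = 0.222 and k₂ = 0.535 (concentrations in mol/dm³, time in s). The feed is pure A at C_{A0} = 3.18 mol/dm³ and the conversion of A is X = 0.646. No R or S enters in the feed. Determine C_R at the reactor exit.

Exit C_A = C_{A0}(1−X) = 3.18×0.354 = 1.126 mol/dm³.
A CSTR operates uniformly at the exit composition, giving r_R = 0.2652 and r_S = 0.6780 (each k·C_A^n at C_A = 1.126).
Fraction of consumed A going to R: r_R/(r_R+r_S) = 0.2811.
C_R = 0.2811·C_{A0}·X = 0.2811×3.18×0.646 = 0.578 mol/dm³.

0.578 mol/dm³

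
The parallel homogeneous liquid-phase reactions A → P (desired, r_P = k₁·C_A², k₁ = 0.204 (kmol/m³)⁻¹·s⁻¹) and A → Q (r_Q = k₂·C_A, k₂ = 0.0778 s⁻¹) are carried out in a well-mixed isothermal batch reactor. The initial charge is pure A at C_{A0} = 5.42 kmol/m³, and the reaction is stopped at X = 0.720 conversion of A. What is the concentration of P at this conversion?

C_A = C_{A0}(1−X) = 1.518 kmol/m³.
Along a PFR/batch, dC_Q/dC_A = −r_Q/(r_P+r_Q) = −k₂/(k₂+k₁·C_A).
Integrating from C_{A0} to C_A: C_Q = (0.0778/0.204)·ln[(0.0778+0.204·5.42)/(0.0778+0.204·1.52)] = 0.3814·ln(1.183/0.3874) = 0.4259 kmol/m³.
Then C_P = (C_{A0}−C_A) − C_Q = 3.902 − 0.4259 = 3.476 kmol/m³.

3.48 kmol/m³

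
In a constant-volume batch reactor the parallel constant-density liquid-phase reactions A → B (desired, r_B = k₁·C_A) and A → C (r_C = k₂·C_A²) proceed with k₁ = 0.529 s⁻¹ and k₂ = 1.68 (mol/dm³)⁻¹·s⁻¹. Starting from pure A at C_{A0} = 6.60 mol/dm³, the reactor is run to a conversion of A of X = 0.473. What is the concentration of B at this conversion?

C_A = C_{A0}(1−X) = 3.478 mol/dm³.
Along a PFR/batch, dC_B/dC_A = −r_B/(r_B+r_C) = −k₁/(k₁+k₂·C_A).
Integrating from C_{A0} to C_A: C_B = (0.529/1.68)·ln[(0.529+1.68·6.60)/(0.529+1.68·3.48)] = 0.3149·ln(11.62/6.372) = 0.1891 mol/dm³.

0.189 mol/dm³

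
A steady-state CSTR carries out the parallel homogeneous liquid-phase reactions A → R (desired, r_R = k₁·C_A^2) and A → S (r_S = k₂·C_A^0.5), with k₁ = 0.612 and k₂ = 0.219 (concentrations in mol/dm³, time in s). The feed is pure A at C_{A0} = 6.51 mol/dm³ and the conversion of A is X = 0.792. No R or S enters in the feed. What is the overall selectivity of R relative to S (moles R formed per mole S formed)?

4.40

Exit C_A = C_{A0}(1−X) = 6.51×0.208 = 1.354 mol/dm³.
A CSTR operates uniformly at the exit composition, giving r_R = 1.122 and r_S = 0.2548 (each k·C_A^n at C_A = 1.354).
Overall selectivity = C_R/C_S = r_Rτ/(r_Sτ) = r_R/r_S = 4.40.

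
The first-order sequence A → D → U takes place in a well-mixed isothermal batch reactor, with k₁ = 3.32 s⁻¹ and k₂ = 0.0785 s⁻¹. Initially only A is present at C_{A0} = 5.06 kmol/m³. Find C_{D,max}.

Evaluating C_D at t_opt = ln(k₂/k₁)/(k₂−k₁) gives C_{D,max}/C_{A0} = (k₁/k₂)^[k₂/(k₂−k₁)].
= (3.32/0.0785)^(0.0785/(0.0785−3.32)) = (42.29)^(-0.02422) = 0.9133.
C_{D,max} = 0.9133×5.06 = 4.62 kmol/m³.

4.62 kmol/m³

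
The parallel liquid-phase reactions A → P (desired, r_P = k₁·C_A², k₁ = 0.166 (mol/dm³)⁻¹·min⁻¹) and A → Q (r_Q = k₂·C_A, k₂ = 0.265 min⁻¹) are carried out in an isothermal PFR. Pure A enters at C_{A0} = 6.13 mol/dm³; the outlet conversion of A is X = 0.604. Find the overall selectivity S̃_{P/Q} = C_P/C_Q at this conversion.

C_A = C_{A0}(1−X) = 2.427 mol/dm³.
Along a PFR/batch, dC_Q/dC_A = −r_Q/(r_P+r_Q) = −k₂/(k₂+k₁·C_A).
Integrating from C_{A0} to C_A: C_Q = (0.265/0.166)·ln[(0.265+0.166·6.13)/(0.265+0.166·2.43)] = 1.596·ln(1.283/0.6680) = 1.041 mol/dm³.
Then C_P = (C_{A0}−C_A) − C_Q = 3.703 − 1.041 = 2.661 mol/dm³.
S̃_{P/Q} = C_P/C_Q = 2.661/1.041 = 2.56.

2.56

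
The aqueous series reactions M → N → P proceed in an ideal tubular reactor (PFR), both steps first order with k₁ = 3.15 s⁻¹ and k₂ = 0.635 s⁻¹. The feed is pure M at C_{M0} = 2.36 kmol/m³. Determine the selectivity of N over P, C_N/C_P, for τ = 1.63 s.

0.786

For first-order series with pure M initially, C_N(τ) = k₁C_{M0}/(k₂−k₁)·(e^(−k₁τ) − e^(−k₂τ)).
e^(−k₁τ) = e^(−3.15×1.63) = e^(−5.134) = 0.005890; e^(−k₂τ) = e^(−1.035) = 0.3552.
C_N = 3.15×2.36/(0.635−3.15) × (0.005890−0.3552) = (-2.956)×(-0.3493) = 1.033 kmol/m³.
C_M = C_{M0}e^(−k₁τ) = 0.01390 kmol/m³, so C_P = C_{M0}−C_M−C_N = 1.314 kmol/m³; C_N/C_P = 0.786.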